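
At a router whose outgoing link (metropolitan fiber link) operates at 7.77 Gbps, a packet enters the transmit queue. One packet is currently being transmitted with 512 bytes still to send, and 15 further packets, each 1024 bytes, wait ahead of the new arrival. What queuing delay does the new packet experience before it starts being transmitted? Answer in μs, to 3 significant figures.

Each queued packet: L/R = 8192/7770000000 = 1.05431 μs.
15 queued → 15.8147 μs.
Plus remaining 4096 bits of current packet: 0.527156 μs.
Queuing delay = 16.3 μs.

16.3 μs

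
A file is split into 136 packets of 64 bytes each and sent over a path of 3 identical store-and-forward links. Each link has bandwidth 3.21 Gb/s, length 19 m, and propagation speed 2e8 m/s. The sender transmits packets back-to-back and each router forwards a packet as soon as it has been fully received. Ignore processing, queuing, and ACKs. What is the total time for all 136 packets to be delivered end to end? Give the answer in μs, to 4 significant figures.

Per-hop transmission t_tx = L/R = 512/3210000000 = 0.159502 μs.
Per-hop propagation t_prop = 19/200000000 = 0.095 μs.
Pipeline fill: first packet needs 3·t_tx to clear all hops; remaining 135 packets each add one t_tx.
Total = (3+136-1)·t_tx + 3·t_prop = 138·0.159502 + 3·0.095 = 22.30 μs.

22.30 μs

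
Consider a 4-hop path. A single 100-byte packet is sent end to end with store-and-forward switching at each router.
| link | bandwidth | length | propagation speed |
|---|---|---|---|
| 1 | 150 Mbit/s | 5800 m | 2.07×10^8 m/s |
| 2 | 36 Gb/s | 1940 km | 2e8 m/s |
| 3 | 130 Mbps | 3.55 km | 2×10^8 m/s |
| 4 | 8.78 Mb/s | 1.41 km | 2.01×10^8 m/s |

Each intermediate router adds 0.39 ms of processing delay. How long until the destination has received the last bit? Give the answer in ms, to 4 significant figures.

11.03 ms

L = 100 × 8 = 800 bits.
Transmission delays (L/R per hop): 0.00533333, 2.22222e-05, 0.00615385, 0.0911162 ms; sum = 0.102626 ms.
Propagation delays (d/s per hop): 0.0280193, 9.7, 0.01775, 0.00701493 ms; sum = 9.75278 ms.
Processing at 3 router(s): 3 × 0.39 ms = 1.17 ms.
End-to-end = 11.03 ms.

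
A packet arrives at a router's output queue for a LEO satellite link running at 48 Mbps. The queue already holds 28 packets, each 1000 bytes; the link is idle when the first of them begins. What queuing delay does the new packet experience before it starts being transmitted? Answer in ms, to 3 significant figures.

Each queued packet: L/R = 8000/48000000 = 0.166667 ms.
28 queued → 4.66667 ms.
Queuing delay = 4.67 ms.

4.67 ms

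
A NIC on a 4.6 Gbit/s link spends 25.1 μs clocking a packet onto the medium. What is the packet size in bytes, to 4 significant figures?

L = R × t_tx = 4600000000 b/s × 2.51e-05 s = 115460 bits.
In bytes: 115460 / 8 = 14430 bytes.

14430 bytes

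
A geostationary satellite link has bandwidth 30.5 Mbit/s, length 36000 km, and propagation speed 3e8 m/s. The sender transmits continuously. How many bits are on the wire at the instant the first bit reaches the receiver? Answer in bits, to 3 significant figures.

3660000 bits

Propagation delay = 36000000 / 300000000 = 0.12 s.
BDP = R × t_prop = 30500000 × 0.12 = 3660000 bits.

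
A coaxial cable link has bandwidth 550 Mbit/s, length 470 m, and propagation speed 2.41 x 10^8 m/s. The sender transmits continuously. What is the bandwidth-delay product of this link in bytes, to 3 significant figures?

Propagation delay = 470 / 241000000 = 1.95021e-06 s.
BDP = R × t_prop = 550000000 × 1.95021e-06 = 1072.61 bits.
In bytes: 1072.61/8 = 134 bytes.

134 bytes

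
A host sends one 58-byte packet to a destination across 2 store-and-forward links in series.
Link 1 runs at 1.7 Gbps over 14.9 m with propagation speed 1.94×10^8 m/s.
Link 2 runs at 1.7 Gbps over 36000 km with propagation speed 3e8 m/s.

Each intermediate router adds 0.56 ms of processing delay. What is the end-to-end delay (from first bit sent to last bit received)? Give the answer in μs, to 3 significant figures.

121000 μs

L = 58 × 8 = 464 bits.
Transmission delay per hop = L/R = 464/1700000000 = 0.272941 μs; 2 hops → 0.545882 μs.
Propagation delays (d/s per hop): 0.0768041, 120000 μs; sum = 120000 μs.
Processing at 1 router(s): 1 × 0.56 ms = 560 μs.
End-to-end = 121000 μs.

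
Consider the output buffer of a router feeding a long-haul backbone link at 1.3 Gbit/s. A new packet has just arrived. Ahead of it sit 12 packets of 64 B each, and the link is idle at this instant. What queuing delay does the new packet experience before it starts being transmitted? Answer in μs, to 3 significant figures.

4.73 μs

Each queued packet: L/R = 512/1300000000 = 0.393846 μs.
12 queued → 4.72615 μs.
Queuing delay = 4.73 μs.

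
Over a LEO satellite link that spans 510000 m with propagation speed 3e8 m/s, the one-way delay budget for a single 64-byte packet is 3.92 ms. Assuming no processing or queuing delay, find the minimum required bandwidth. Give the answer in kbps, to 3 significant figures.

L = 512 bits.
Propagation delay = 510000 / 300000000 = 1.7 ms.
Transmission budget = 3.92 − 1.7 = 2.22 ms.
R ≥ L / t_tx = 512 bits / 0.00222 s = 231 kbps.

231 kbps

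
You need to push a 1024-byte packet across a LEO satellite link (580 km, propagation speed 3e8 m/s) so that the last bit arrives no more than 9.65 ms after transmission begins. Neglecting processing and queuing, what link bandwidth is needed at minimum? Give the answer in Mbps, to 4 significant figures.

L = 8192 bits.
Propagation delay = 580000 / 300000000 = 1.93333 ms.
Transmission budget = 9.65 − 1.93333 = 7.71667 ms.
R ≥ L / t_tx = 8192 bits / 0.00771667 s = 1.062 Mbps.

1.062 Mbps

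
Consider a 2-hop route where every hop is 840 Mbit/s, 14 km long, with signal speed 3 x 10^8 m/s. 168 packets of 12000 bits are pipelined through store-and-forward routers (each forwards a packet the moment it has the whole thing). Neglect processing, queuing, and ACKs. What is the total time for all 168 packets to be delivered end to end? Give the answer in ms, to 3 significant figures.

2.51 ms

Per-hop transmission t_tx = L/R = 12000/840000000 = 0.0142857 ms.
Per-hop propagation t_prop = 14000/300000000 = 0.0466667 ms.
Pipeline fill: first packet needs 2·t_tx to clear all hops; remaining 167 packets each add one t_tx.
Total = (2+168-1)·t_tx + 2·t_prop = 169·0.0142857 + 2·0.0466667 = 2.51 ms.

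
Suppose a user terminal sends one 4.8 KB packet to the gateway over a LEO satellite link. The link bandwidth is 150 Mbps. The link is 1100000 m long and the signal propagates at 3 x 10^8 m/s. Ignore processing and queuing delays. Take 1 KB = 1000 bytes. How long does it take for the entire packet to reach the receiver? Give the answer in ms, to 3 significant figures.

3.92 ms

L = 38400 bits.
Transmission delay = L/R = 38400 / 150000000 = 0.256 ms.
Propagation delay = d/s = 1100000 m / 300000000 m/s = 3.66667 ms.
Total = 3.92 ms.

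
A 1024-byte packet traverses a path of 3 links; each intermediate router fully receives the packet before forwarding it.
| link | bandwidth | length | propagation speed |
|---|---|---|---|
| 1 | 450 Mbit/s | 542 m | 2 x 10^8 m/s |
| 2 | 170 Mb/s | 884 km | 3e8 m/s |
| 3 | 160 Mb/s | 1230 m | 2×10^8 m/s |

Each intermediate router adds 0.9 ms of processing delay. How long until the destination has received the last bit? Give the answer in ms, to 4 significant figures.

L = 1024 × 8 = 8192 bits.
Transmission delays (L/R per hop): 0.0182044, 0.0481882, 0.0512 ms; sum = 0.117593 ms.
Propagation delays (d/s per hop): 0.00271, 2.94667, 0.00615 ms; sum = 2.95553 ms.
Processing at 2 router(s): 2 × 0.9 ms = 1.8 ms.
End-to-end = 4.873 ms.

4.873 ms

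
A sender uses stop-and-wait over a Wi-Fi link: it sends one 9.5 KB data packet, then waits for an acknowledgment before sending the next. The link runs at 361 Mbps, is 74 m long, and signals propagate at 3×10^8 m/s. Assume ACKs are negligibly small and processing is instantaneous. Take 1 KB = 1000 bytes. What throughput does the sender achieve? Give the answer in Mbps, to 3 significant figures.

360 Mbps

t_tx = L/R = 76000/361000000 = 0.000210526 s.
t_prop = 74/300000000 = 2.46667e-07 s; RTT = 4.93333e-07 s.
Cycle = t_tx + RTT = 0.00021102 s.
Throughput = L / cycle = 76000 / 0.00021102 = 360 Mbps.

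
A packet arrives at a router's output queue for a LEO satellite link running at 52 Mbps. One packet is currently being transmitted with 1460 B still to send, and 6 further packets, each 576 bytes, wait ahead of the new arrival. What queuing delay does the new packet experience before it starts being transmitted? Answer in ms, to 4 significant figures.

0.7563 ms

Each queued packet: L/R = 4608/52000000 = 0.0886154 ms.
6 queued → 0.531692 ms.
Plus remaining 11680 bits of current packet: 0.224615 ms.
Queuing delay = 0.7563 ms.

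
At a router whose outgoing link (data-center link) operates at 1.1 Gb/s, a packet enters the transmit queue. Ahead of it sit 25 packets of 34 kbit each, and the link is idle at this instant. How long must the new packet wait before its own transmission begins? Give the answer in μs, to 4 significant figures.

Each queued packet: L/R = 34000/1100000000 = 30.9091 μs.
25 queued → 772.727 μs.
Queuing delay = 772.7 μs.

772.7 μs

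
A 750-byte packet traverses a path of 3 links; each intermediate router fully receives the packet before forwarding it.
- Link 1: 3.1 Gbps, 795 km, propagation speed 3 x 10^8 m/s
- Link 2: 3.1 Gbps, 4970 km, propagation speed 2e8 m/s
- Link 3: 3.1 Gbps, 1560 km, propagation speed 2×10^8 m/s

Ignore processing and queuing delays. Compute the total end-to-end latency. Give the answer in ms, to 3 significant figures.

L = 750 × 8 = 6000 bits.
Transmission delay per hop = L/R = 6000/3100000000 = 0.00193548 ms; 3 hops → 0.00580645 ms.
Propagation delays (d/s per hop): 2.65, 24.85, 7.8 ms; sum = 35.3 ms.
End-to-end = 35.3 ms.

35.3 ms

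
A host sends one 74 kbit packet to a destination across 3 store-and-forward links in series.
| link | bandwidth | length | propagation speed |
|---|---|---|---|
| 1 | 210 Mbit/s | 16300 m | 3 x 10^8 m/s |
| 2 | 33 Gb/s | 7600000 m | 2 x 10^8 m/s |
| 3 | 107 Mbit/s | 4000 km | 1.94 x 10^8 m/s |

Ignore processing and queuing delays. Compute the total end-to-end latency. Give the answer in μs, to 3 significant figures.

59700 μs

L = 74000 bits.
Transmission delays (L/R per hop): 352.381, 2.24242, 691.589 μs; sum = 1046.21 μs.
Propagation delays (d/s per hop): 54.3333, 38000, 20618.6 μs; sum = 58672.9 μs.
End-to-end = 59700 μs.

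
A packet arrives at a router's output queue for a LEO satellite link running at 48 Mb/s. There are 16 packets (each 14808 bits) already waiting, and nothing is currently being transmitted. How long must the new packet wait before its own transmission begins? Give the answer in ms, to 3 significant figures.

Each queued packet: L/R = 14808/48000000 = 0.3085 ms.
16 queued → 4.936 ms.
Queuing delay = 4.94 ms.

4.94 ms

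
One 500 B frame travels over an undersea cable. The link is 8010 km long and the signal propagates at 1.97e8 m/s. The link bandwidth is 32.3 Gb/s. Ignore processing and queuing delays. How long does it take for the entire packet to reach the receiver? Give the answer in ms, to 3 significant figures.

L = 500 × 8 = 4000 bits.
Transmission delay = L/R = 4000 / 3.23e+10 = 0.000123839 ms.
Propagation delay = d/s = 8010000 m / 197000000 m/s = 40.6599 ms.
Total = 40.7 ms.

40.7 ms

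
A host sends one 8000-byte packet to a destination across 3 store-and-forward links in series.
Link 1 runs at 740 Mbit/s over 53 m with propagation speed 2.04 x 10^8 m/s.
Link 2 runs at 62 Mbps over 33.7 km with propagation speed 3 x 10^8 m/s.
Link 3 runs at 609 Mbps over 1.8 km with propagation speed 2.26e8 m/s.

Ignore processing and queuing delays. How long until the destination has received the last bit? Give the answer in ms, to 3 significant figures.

L = 8000 × 8 = 64000 bits.
Transmission delays (L/R per hop): 0.0864865, 1.03226, 0.10509 ms; sum = 1.22383 ms.
Propagation delays (d/s per hop): 0.000259804, 0.112333, 0.0079646 ms; sum = 0.120558 ms.
End-to-end = 1.34 ms.

1.34 ms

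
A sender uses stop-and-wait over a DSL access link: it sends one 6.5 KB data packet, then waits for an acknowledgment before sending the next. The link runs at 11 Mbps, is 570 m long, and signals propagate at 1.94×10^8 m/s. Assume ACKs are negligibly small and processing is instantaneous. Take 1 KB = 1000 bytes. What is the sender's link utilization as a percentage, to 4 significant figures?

99.88 %

t_tx = L/R = 52000/11000000 = 0.00472727 s.
t_prop = 570/194000000 = 2.93814e-06 s; RTT = 5.87629e-06 s.
Cycle = t_tx + RTT = 0.00473315 s.
Utilization = t_tx / cycle = 0.00472727/0.00473315 = 99.88 %.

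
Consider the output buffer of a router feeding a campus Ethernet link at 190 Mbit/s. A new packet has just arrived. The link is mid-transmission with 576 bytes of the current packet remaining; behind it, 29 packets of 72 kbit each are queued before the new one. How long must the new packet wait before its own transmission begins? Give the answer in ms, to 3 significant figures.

Each queued packet: L/R = 72000/190000000 = 0.378947 ms.
29 queued → 10.9895 ms.
Plus remaining 4608 bits of current packet: 0.0242526 ms.
Queuing delay = 11.0 ms.

11.0 ms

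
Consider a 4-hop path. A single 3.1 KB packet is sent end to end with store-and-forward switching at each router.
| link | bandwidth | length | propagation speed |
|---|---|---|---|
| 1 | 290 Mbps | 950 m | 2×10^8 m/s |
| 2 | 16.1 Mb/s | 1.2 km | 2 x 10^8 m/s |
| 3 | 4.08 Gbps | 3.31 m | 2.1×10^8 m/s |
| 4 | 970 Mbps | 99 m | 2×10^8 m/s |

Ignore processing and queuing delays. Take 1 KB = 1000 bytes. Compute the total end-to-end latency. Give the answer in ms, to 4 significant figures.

1.669 ms

L = 24800 bits.
Transmission delays (L/R per hop): 0.0855172, 1.54037, 0.00607843, 0.025567 ms; sum = 1.65754 ms.
Propagation delays (d/s per hop): 0.00475, 0.006, 1.57619e-05, 0.000495 ms; sum = 0.0112608 ms.
End-to-end = 1.669 ms.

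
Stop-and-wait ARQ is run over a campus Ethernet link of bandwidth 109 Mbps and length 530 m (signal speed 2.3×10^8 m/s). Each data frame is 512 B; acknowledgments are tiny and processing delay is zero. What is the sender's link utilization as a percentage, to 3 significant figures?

89.1 %

t_tx = L/R = 4096/109000000 = 3.7578e-05 s.
t_prop = 530/2.3e+08 = 2.30435e-06 s; RTT = 4.6087e-06 s.
Cycle = t_tx + RTT = 4.21867e-05 s.
Utilization = t_tx / cycle = 3.7578e-05/4.21867e-05 = 89.1 %.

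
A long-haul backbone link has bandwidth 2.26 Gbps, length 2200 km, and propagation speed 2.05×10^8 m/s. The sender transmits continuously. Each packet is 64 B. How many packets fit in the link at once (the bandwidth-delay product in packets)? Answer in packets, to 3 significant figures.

47400 packets

Propagation delay = 2200000 / 2.05e+08 = 0.0107317 s.
BDP = R × t_prop = 2260000000 × 0.0107317 = 24253700 bits.
In packets of 512 bits: 47400 packets.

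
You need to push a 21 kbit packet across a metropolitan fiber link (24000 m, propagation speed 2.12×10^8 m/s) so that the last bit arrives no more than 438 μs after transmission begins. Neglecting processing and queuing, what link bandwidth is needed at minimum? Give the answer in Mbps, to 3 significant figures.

Propagation delay = 24000 / 212000000 = 113.208 μs.
Transmission budget = 438 − 113.208 = 324.792 μs.
R ≥ L / t_tx = 21000 bits / 0.000324792 s = 64.7 Mbps.

64.7 Mbps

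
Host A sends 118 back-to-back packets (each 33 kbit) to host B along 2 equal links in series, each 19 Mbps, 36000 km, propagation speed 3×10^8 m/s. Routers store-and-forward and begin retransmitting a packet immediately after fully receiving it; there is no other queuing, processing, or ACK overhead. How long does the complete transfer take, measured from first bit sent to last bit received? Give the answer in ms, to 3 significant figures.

447 ms

Per-hop transmission t_tx = L/R = 33000/19000000 = 1.73684 ms.
Per-hop propagation t_prop = 36000000/300000000 = 120 ms.
Pipeline fill: first packet needs 2·t_tx to clear all hops; remaining 117 packets each add one t_tx.
Total = (2+118-1)·t_tx + 2·t_prop = 119·1.73684 + 2·120 = 447 ms.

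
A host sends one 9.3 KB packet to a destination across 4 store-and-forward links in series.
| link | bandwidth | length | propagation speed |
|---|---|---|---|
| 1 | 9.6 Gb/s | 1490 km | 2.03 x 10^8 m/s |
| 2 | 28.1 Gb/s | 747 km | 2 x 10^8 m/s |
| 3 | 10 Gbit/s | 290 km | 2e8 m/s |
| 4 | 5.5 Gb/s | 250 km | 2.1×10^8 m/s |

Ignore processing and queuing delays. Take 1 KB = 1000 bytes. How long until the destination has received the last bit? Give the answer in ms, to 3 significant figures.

13.7 ms

L = 74400 bits.
Transmission delays (L/R per hop): 0.00775, 0.00264769, 0.00744, 0.0135273 ms; sum = 0.031365 ms.
Propagation delays (d/s per hop): 7.3399, 3.735, 1.45, 1.19048 ms; sum = 13.7154 ms.
End-to-end = 13.7 ms.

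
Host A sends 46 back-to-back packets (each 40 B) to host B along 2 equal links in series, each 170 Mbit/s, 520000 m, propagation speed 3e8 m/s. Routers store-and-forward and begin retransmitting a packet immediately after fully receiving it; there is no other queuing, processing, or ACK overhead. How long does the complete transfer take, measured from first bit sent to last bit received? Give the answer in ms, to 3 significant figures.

Per-hop transmission t_tx = L/R = 320/170000000 = 0.00188235 ms.
Per-hop propagation t_prop = 520000/300000000 = 1.73333 ms.
Pipeline fill: first packet needs 2·t_tx to clear all hops; remaining 45 packets each add one t_tx.
Total = (2+46-1)·t_tx + 2·t_prop = 47·0.00188235 + 2·1.73333 = 3.56 ms.

3.56 ms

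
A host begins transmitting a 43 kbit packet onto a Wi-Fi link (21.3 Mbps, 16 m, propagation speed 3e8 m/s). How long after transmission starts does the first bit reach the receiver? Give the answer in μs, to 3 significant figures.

First bit experiences only propagation delay: d/s = 16/300000000 = 0.0533 μs.

0.0533 μs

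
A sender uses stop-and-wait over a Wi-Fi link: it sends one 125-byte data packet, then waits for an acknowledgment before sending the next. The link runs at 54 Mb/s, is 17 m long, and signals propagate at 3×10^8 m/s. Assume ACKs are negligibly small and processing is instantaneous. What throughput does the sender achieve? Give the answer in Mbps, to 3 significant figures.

53.7 Mbps

t_tx = L/R = 1000/54000000 = 1.85185e-05 s.
t_prop = 17/300000000 = 5.66667e-08 s; RTT = 1.13333e-07 s.
Cycle = t_tx + RTT = 1.86319e-05 s.
Throughput = L / cycle = 1000 / 1.86319e-05 = 53.7 Mbps.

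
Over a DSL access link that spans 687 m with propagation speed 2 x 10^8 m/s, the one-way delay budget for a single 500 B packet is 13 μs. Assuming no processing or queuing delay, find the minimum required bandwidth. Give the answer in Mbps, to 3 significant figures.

418 Mbps

L = 4000 bits.
Propagation delay = 687 / 200000000 = 3.435 μs.
Transmission budget = 13 − 3.435 = 9.565 μs.
R ≥ L / t_tx = 4000 bits / 9.565e-06 s = 418 Mbps.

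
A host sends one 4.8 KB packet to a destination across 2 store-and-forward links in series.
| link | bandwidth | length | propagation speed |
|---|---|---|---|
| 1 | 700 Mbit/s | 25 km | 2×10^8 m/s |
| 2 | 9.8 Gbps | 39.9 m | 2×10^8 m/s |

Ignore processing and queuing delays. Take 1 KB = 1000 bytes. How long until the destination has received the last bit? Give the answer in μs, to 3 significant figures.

L = 38400 bits.
Transmission delays (L/R per hop): 54.8571, 3.91837 μs; sum = 58.7755 μs.
Propagation delays (d/s per hop): 125, 0.1995 μs; sum = 125.2 μs.
End-to-end = 184 μs.

184 μs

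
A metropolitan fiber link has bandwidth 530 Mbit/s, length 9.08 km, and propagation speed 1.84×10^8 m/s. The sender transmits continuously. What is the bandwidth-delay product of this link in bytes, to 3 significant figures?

Propagation delay = 9080 / 184000000 = 4.93478e-05 s.
BDP = R × t_prop = 530000000 × 4.93478e-05 = 26154.3 bits.
In bytes: 26154.3/8 = 3270 bytes.

3270 bytes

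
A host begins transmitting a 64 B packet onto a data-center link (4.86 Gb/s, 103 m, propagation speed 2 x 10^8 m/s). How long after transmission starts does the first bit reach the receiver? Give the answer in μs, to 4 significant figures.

First bit experiences only propagation delay: d/s = 103/200000000 = 0.5150 μs.

0.5150 μs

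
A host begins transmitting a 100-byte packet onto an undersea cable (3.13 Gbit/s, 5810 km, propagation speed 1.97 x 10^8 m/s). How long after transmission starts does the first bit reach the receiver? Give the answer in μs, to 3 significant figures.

First bit experiences only propagation delay: d/s = 5810000/197000000 = 29500 μs.

29500 μs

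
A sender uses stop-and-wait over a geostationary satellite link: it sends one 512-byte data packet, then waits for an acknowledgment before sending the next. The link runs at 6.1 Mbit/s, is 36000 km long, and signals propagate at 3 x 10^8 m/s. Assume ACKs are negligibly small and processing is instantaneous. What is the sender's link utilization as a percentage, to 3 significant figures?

t_tx = L/R = 4096/6100000 = 0.000671475 s.
t_prop = 36000000/300000000 = 0.12 s; RTT = 0.24 s.
Cycle = t_tx + RTT = 0.240671 s.
Utilization = t_tx / cycle = 0.000671475/0.240671 = 0.279 %.

0.279 %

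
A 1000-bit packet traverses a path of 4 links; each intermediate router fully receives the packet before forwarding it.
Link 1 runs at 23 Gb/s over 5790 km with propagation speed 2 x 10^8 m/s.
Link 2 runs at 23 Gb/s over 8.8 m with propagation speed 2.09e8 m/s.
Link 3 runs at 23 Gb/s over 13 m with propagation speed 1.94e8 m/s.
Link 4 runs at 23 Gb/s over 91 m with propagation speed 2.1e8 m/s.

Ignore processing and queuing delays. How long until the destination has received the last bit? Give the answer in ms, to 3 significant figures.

29.0 ms

Transmission delay per hop = L/R = 1000/23000000000 = 4.34783e-05 ms; 4 hops → 0.000173913 ms.
Propagation delays (d/s per hop): 28.95, 4.21053e-05, 6.70103e-05, 0.000433333 ms; sum = 28.9505 ms.
End-to-end = 29.0 ms.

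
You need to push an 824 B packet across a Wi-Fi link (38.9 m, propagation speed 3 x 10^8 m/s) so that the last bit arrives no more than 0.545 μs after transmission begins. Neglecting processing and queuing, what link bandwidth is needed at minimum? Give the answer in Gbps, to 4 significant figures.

15.87 Gbps

L = 6592 bits.
Propagation delay = 38.9 / 300000000 = 0.129667 μs.
Transmission budget = 0.545 − 0.129667 = 0.415333 μs.
R ≥ L / t_tx = 6592 bits / 4.15333e-07 s = 15.87 Gbps.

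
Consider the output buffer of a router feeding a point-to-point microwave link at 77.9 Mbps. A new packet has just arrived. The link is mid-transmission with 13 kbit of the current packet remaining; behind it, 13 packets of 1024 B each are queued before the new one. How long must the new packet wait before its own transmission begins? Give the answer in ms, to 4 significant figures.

Each queued packet: L/R = 8192/77900000 = 0.10516 ms.
13 queued → 1.36709 ms.
Plus remaining 13000 bits of current packet: 0.166881 ms.
Queuing delay = 1.534 ms.

1.534 ms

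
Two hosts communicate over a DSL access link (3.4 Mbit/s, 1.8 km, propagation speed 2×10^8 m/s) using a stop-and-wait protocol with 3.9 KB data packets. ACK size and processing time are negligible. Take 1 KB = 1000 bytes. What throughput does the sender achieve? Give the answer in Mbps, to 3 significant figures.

3.39 Mbps

t_tx = L/R = 31200/3400000 = 0.00917647 s.
t_prop = 1800/200000000 = 9e-06 s; RTT = 1.8e-05 s.
Cycle = t_tx + RTT = 0.00919447 s.
Throughput = L / cycle = 31200 / 0.00919447 = 3.39 Mbps.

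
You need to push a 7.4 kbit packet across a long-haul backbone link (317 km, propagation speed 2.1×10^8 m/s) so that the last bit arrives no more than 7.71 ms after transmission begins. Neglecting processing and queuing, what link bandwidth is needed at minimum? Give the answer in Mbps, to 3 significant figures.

1.19 Mbps

Propagation delay = 317000 / 210000000 = 1.50952 ms.
Transmission budget = 7.71 − 1.50952 = 6.20048 ms.
R ≥ L / t_tx = 7400 bits / 0.00620048 s = 1.19 Mbps.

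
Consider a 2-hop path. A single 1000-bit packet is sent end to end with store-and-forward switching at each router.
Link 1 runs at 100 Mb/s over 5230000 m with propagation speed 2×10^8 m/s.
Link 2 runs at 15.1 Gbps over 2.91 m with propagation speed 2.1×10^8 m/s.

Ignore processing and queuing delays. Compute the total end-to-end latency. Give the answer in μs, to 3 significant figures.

26200 μs

Transmission delays (L/R per hop): 10, 0.0662252 μs; sum = 10.0662 μs.
Propagation delays (d/s per hop): 26150, 0.0138571 μs; sum = 26150 μs.
End-to-end = 26200 μs.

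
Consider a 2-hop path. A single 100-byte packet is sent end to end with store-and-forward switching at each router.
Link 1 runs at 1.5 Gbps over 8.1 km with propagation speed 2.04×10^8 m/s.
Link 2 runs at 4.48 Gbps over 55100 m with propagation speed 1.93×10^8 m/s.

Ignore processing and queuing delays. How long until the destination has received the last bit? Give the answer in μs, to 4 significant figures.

L = 100 × 8 = 800 bits.
Transmission delays (L/R per hop): 0.533333, 0.178571 μs; sum = 0.711905 μs.
Propagation delays (d/s per hop): 39.7059, 285.492 μs; sum = 325.198 μs.
End-to-end = 325.9 μs.

325.9 μs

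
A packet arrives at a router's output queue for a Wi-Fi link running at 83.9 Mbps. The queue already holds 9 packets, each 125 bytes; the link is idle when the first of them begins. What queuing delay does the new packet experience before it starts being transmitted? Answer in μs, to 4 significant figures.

107.3 μs

Each queued packet: L/R = 1000/83900000 = 11.919 μs.
9 queued → 107.271 μs.
Queuing delay = 107.3 μs.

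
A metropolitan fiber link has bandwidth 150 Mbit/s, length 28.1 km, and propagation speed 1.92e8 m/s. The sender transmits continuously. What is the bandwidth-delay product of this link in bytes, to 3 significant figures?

Propagation delay = 28100 / 192000000 = 0.000146354 s.
BDP = R × t_prop = 150000000 × 0.000146354 = 21953.1 bits.
In bytes: 21953.1/8 = 2740 bytes.

2740 bytes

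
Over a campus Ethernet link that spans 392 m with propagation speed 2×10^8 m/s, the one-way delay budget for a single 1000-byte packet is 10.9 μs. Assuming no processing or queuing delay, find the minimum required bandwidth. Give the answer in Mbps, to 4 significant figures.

L = 8000 bits.
Propagation delay = 392 / 200000000 = 1.96 μs.
Transmission budget = 10.9 − 1.96 = 8.94 μs.
R ≥ L / t_tx = 8000 bits / 8.94e-06 s = 894.9 Mbps.

894.9 Mbps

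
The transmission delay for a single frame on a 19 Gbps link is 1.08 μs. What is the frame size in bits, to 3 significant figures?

L = R × t_tx = 19000000000 b/s × 1.08e-06 s = 20520 bits.

20500 bits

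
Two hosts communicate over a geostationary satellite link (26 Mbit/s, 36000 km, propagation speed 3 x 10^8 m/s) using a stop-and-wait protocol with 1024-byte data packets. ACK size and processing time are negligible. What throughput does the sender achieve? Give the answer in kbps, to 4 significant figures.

34.09 kbps

t_tx = L/R = 8192/26000000 = 0.000315077 s.
t_prop = 36000000/300000000 = 0.12 s; RTT = 0.24 s.
Cycle = t_tx + RTT = 0.240315 s.
Throughput = L / cycle = 8192 / 0.240315 = 34.09 kbps.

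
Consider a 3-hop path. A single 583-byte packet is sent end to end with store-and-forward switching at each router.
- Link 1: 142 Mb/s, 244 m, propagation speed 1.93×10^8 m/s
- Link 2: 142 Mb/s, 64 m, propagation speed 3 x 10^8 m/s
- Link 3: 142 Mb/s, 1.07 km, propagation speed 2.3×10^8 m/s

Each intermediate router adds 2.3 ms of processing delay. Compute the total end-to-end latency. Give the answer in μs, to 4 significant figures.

4705 μs

L = 583 × 8 = 4664 bits.
Transmission delay per hop = L/R = 4664/142000000 = 32.8451 μs; 3 hops → 98.5352 μs.
Propagation delays (d/s per hop): 1.26425, 0.213333, 4.65217 μs; sum = 6.12976 μs.
Processing at 2 router(s): 2 × 2.3 ms = 4600 μs.
End-to-end = 4705 μs.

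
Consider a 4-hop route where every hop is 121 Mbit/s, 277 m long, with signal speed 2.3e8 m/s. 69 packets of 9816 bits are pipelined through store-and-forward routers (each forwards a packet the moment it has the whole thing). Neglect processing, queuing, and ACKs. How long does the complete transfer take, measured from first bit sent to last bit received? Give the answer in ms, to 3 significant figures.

5.85 ms

Per-hop transmission t_tx = L/R = 9816/121000000 = 0.081124 ms.
Per-hop propagation t_prop = 277/2.3e+08 = 0.00120435 ms.
Pipeline fill: first packet needs 4·t_tx to clear all hops; remaining 68 packets each add one t_tx.
Total = (4+69-1)·t_tx + 4·t_prop = 72·0.081124 + 4·0.00120435 = 5.85 ms.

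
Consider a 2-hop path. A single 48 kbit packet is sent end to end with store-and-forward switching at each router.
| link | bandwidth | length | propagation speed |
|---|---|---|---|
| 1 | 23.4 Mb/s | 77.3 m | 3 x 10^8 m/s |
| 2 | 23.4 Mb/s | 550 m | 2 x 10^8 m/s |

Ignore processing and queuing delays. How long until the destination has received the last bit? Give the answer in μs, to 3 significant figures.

L = 48000 bits.
Transmission delay per hop = L/R = 48000/23400000 = 2051.28 μs; 2 hops → 4102.56 μs.
Propagation delays (d/s per hop): 0.257667, 2.75 μs; sum = 3.00767 μs.
End-to-end = 4110 μs.

4110 μs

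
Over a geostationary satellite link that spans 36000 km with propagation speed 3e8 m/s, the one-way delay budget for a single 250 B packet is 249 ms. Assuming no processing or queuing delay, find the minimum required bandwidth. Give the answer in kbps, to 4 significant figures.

L = 2000 bits.
Propagation delay = 36000000 / 300000000 = 120 ms.
Transmission budget = 249 − 120 = 129 ms.
R ≥ L / t_tx = 2000 bits / 0.129 s = 15.50 kbps.

15.50 kbps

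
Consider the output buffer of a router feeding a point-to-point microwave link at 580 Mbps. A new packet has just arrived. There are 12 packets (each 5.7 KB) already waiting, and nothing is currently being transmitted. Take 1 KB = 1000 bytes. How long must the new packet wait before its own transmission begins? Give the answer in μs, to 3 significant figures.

943 μs

Each queued packet: L/R = 45600/580000000 = 78.6207 μs.
12 queued → 943.448 μs.
Queuing delay = 943 μs.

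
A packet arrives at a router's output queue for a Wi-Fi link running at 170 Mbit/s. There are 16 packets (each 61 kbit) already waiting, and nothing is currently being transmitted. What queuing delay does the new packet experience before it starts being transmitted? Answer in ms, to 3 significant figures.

5.74 ms

Each queued packet: L/R = 61000/170000000 = 0.358824 ms.
16 queued → 5.74118 ms.
Queuing delay = 5.74 ms.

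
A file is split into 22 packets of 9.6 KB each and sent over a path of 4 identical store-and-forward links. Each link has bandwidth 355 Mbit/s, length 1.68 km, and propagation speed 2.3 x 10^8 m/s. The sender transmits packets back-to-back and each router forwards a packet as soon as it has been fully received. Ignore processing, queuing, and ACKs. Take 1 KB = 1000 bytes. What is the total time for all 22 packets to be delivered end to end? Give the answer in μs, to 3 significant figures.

Per-hop transmission t_tx = L/R = 76800/355000000 = 216.338 μs.
Per-hop propagation t_prop = 1680/2.3e+08 = 7.30435 μs.
Pipeline fill: first packet needs 4·t_tx to clear all hops; remaining 21 packets each add one t_tx.
Total = (4+22-1)·t_tx + 4·t_prop = 25·216.338 + 4·7.30435 = 5440 μs.

5440 μs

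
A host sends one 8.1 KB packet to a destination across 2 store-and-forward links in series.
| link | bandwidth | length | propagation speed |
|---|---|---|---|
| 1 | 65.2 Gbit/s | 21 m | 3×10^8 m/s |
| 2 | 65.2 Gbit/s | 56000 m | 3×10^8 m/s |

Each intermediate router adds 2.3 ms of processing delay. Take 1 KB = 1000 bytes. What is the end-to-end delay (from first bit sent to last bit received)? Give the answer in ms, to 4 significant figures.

2.489 ms

L = 64800 bits.
Transmission delay per hop = L/R = 64800/65200000000 = 0.000993865 ms; 2 hops → 0.00198773 ms.
Propagation delays (d/s per hop): 7e-05, 0.186667 ms; sum = 0.186737 ms.
Processing at 1 router(s): 1 × 2.3 ms = 2.3 ms.
End-to-end = 2.489 ms.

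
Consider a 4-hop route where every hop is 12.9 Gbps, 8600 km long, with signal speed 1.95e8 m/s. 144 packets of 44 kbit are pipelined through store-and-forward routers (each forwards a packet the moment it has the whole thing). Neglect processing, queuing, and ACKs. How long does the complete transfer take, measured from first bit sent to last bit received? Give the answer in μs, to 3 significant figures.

177000 μs

Per-hop transmission t_tx = L/R = 44000/12900000000 = 3.41085 μs.
Per-hop propagation t_prop = 8600000/195000000 = 44102.6 μs.
Pipeline fill: first packet needs 4·t_tx to clear all hops; remaining 143 packets each add one t_tx.
Total = (4+144-1)·t_tx + 4·t_prop = 147·3.41085 + 4·44102.6 = 177000 μs.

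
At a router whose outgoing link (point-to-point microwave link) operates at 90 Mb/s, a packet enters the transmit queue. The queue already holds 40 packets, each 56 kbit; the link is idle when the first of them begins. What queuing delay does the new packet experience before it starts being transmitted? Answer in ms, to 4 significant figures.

24.89 ms

Each queued packet: L/R = 56000/90000000 = 0.622222 ms.
40 queued → 24.8889 ms.
Queuing delay = 24.89 ms.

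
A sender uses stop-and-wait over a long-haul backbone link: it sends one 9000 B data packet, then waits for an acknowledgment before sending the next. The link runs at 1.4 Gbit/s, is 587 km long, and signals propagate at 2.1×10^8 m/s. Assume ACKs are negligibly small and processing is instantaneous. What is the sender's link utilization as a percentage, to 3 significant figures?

0.912 %

t_tx = L/R = 72000/1400000000 = 5.14286e-05 s.
t_prop = 587000/210000000 = 0.00279524 s; RTT = 0.00559048 s.
Cycle = t_tx + RTT = 0.0056419 s.
Utilization = t_tx / cycle = 5.14286e-05/0.0056419 = 0.912 %.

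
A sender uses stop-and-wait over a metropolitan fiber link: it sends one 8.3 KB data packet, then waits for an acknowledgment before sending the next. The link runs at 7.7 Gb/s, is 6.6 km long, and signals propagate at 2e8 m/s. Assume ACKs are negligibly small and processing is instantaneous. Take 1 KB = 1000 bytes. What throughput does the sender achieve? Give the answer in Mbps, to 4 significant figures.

t_tx = L/R = 66400/7700000000 = 8.62338e-06 s.
t_prop = 6600/200000000 = 3.3e-05 s; RTT = 6.6e-05 s.
Cycle = t_tx + RTT = 7.46234e-05 s.
Throughput = L / cycle = 66400 / 7.46234e-05 = 889.8 Mbps.

889.8 Mbps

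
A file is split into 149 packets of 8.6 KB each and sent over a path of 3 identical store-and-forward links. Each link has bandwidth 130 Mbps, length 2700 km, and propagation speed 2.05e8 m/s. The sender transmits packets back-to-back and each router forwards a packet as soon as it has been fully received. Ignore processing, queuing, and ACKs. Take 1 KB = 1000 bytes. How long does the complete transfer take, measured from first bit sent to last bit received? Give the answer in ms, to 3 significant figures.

119 ms

Per-hop transmission t_tx = L/R = 68800/130000000 = 0.529231 ms.
Per-hop propagation t_prop = 2700000/2.05e+08 = 13.1707 ms.
Pipeline fill: first packet needs 3·t_tx to clear all hops; remaining 148 packets each add one t_tx.
Total = (3+149-1)·t_tx + 3·t_prop = 151·0.529231 + 3·13.1707 = 119 ms.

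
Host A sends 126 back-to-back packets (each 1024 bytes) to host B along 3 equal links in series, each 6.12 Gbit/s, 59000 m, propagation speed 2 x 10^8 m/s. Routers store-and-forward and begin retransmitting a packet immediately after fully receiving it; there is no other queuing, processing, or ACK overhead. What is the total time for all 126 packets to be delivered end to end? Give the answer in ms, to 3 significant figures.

1.06 ms

Per-hop transmission t_tx = L/R = 8192/6120000000 = 0.00133856 ms.
Per-hop propagation t_prop = 59000/200000000 = 0.295 ms.
Pipeline fill: first packet needs 3·t_tx to clear all hops; remaining 125 packets each add one t_tx.
Total = (3+126-1)·t_tx + 3·t_prop = 128·0.00133856 + 3·0.295 = 1.06 ms.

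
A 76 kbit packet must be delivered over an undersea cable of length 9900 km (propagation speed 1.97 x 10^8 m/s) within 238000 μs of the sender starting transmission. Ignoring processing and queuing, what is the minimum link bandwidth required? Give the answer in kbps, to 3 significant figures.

Propagation delay = 9900000 / 197000000 = 50253.8 μs.
Transmission budget = 238000 − 50253.8 = 187746 μs.
R ≥ L / t_tx = 76000 bits / 0.187746 s = 405 kbps.

405 kbps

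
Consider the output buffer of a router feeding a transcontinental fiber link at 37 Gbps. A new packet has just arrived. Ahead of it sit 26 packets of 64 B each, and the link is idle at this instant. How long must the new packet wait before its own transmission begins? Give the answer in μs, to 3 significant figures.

Each queued packet: L/R = 512/37000000000 = 0.0138378 μs.
26 queued → 0.359784 μs.
Queuing delay = 0.360 μs.

0.360 μs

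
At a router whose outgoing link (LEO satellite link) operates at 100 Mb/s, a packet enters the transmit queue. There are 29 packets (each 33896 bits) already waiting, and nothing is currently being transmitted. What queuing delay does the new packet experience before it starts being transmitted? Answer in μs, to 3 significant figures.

9830 μs

Each queued packet: L/R = 33896/100000000 = 338.96 μs.
29 queued → 9829.84 μs.
Queuing delay = 9830 μs.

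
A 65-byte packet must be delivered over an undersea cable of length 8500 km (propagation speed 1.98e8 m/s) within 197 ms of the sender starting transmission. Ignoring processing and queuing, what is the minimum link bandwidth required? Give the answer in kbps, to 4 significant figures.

L = 520 bits.
Propagation delay = 8500000 / 198000000 = 42.9293 ms.
Transmission budget = 197 − 42.9293 = 154.071 ms.
R ≥ L / t_tx = 520 bits / 0.154071 s = 3.375 kbps.

3.375 kbps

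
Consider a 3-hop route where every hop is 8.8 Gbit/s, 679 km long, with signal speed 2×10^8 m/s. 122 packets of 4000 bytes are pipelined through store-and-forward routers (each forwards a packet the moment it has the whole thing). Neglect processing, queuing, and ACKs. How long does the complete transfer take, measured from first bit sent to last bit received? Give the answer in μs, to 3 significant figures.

Per-hop transmission t_tx = L/R = 32000/8800000000 = 3.63636 μs.
Per-hop propagation t_prop = 679000/200000000 = 3395 μs.
Pipeline fill: first packet needs 3·t_tx to clear all hops; remaining 121 packets each add one t_tx.
Total = (3+122-1)·t_tx + 3·t_prop = 124·3.63636 + 3·3395 = 10600 μs.

10600 μs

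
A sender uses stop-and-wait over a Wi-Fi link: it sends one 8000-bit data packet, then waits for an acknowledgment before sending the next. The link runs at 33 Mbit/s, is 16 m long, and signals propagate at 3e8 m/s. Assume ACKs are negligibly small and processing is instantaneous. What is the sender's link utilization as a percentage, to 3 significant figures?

t_tx = L/R = 8000/33000000 = 0.000242424 s.
t_prop = 16/300000000 = 5.33333e-08 s; RTT = 1.06667e-07 s.
Cycle = t_tx + RTT = 0.000242531 s.
Utilization = t_tx / cycle = 0.000242424/0.000242531 = 100 %.

100 %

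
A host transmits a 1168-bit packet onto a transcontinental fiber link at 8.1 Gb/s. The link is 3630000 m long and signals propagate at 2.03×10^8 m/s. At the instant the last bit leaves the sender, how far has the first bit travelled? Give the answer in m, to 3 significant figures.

29.3 m

t_tx = L/R = 1168/8100000000 = 1.44198e-07 s.
Distance = s × t_tx = 2.03e+08 × 1.44198e-07 = 29.3 m.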